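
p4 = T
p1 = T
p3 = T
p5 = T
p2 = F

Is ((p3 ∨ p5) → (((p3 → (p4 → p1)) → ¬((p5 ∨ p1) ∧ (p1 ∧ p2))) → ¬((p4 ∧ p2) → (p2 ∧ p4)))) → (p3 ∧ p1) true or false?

T

p3 ∨ p5 = T ∨ T = T
p4 → p1 = T → T = T
p3 → (p4 → p1) = T → T = T
p5 ∨ p1 = T ∨ T = T
p1 ∧ p2 = T ∧ F = F
(p5 ∨ p1) ∧ (p1 ∧ p2) = T ∧ F = F
¬((p5 ∨ p1) ∧ (p1 ∧ p2)) = ¬F = T
(p3 → (p4 → p1)) → ¬((p5 ∨ p1) ∧ (p1 ∧ p2)) = T → T = T
p4 ∧ p2 = T ∧ F = F
p2 ∧ p4 = F ∧ T = F
(p4 ∧ p2) → (p2 ∧ p4) = F → F = T
¬((p4 ∧ p2) → (p2 ∧ p4)) = ¬T = F
((p3 → (p4 → p1)) → ¬((p5 ∨ p1) ∧ (p1 ∧ p2))) → ¬((p4 ∧ p2) → (p2 ∧ p4)) = T → F = F
(p3 ∨ p5) → (((p3 → (p4 → p1)) → ¬((p5 ∨ p1) ∧ (p1 ∧ p2))) → ¬((p4 ∧ p2) → (p2 ∧ p4))) = T → F = F
p3 ∧ p1 = T ∧ T = T
((p3 ∨ p5) → (((p3 → (p4 → p1)) → ¬((p5 ∨ p1) ∧ (p1 ∧ p2))) → ¬((p4 ∧ p2) → (p2 ∧ p4)))) → (p3 ∧ p1) = F → T = T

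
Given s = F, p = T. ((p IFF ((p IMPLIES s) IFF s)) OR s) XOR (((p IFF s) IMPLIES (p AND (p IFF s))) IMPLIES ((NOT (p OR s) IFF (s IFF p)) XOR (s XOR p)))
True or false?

p IMPLIES s = T IMPLIES F = F
(p IMPLIES s) IFF s = F IFF F = T
p IFF ((p IMPLIES s) IFF s) = T IFF T = T
(p IFF ((p IMPLIES s) IFF s)) OR s = T OR F = T
p IFF s = T IFF F = F
p IFF s = T IFF F = F
p AND (p IFF s) = T AND F = F
(p IFF s) IMPLIES (p AND (p IFF s)) = F IMPLIES F = T
p OR s = T OR F = T
NOT (p OR s) = NOT T = F
s IFF p = F IFF T = F
NOT (p OR s) IFF (s IFF p) = F IFF F = T
s XOR p = F XOR T = T
(NOT (p OR s) IFF (s IFF p)) XOR (s XOR p) = T XOR T = F
((p IFF s) IMPLIES (p AND (p IFF s))) IMPLIES ((NOT (p OR s) IFF (s IFF p)) XOR (s XOR p)) = T IMPLIES F = F
((p IFF ((p IMPLIES s) IFF s)) OR s) XOR (((p IFF s) IMPLIES (p AND (p IFF s))) IMPLIES ((NOT (p OR s) IFF (s IFF p)) XOR (s XOR p))) = T XOR F = T

T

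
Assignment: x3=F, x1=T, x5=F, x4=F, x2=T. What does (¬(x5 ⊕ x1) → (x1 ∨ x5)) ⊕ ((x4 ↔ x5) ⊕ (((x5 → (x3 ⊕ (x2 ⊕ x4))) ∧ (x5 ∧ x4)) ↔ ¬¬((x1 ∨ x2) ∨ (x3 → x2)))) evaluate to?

F

x5 ⊕ x1 = F ⊕ T = T
¬(x5 ⊕ x1) = ¬T = F
x1 ∨ x5 = T ∨ F = T
¬(x5 ⊕ x1) → (x1 ∨ x5) = F → T = T
x4 ↔ x5 = F ↔ F = T
x2 ⊕ x4 = T ⊕ F = T
x3 ⊕ (x2 ⊕ x4) = F ⊕ T = T
x5 → (x3 ⊕ (x2 ⊕ x4)) = F → T = T
x5 ∧ x4 = F ∧ F = F
(x5 → (x3 ⊕ (x2 ⊕ x4))) ∧ (x5 ∧ x4) = T ∧ F = F
x1 ∨ x2 = T ∨ T = T
x3 → x2 = F → T = T
(x1 ∨ x2) ∨ (x3 → x2) = T ∨ T = T
¬((x1 ∨ x2) ∨ (x3 → x2)) = ¬T = F
¬¬((x1 ∨ x2) ∨ (x3 → x2)) = ¬F = T
((x5 → (x3 ⊕ (x2 ⊕ x4))) ∧ (x5 ∧ x4)) ↔ ¬¬((x1 ∨ x2) ∨ (x3 → x2)) = F ↔ T = F
(x4 ↔ x5) ⊕ (((x5 → (x3 ⊕ (x2 ⊕ x4))) ∧ (x5 ∧ x4)) ↔ ¬¬((x1 ∨ x2) ∨ (x3 → x2))) = T ⊕ F = T
(¬(x5 ⊕ x1) → (x1 ∨ x5)) ⊕ ((x4 ↔ x5) ⊕ (((x5 → (x3 ⊕ (x2 ⊕ x4))) ∧ (x5 ∧ x4)) ↔ ¬¬((x1 ∨ x2) ∨ (x3 → x2)))) = T ⊕ T = F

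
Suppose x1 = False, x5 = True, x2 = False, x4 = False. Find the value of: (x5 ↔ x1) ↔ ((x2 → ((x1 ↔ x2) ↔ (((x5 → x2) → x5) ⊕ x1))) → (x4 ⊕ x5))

x5 ↔ x1 = True ↔ False = False
x1 ↔ x2 = False ↔ False = True
x5 → x2 = True → False = False
(x5 → x2) → x5 = False → True = True
((x5 → x2) → x5) ⊕ x1 = True ⊕ False = True
(x1 ↔ x2) ↔ (((x5 → x2) → x5) ⊕ x1) = True ↔ True = True
x2 → ((x1 ↔ x2) ↔ (((x5 → x2) → x5) ⊕ x1)) = False → True = True
x4 ⊕ x5 = False ⊕ True = True
(x2 → ((x1 ↔ x2) ↔ (((x5 → x2) → x5) ⊕ x1))) → (x4 ⊕ x5) = True → True = True
(x5 ↔ x1) ↔ ((x2 → ((x1 ↔ x2) ↔ (((x5 → x2) → x5) ⊕ x1))) → (x4 ⊕ x5)) = False ↔ True = False

False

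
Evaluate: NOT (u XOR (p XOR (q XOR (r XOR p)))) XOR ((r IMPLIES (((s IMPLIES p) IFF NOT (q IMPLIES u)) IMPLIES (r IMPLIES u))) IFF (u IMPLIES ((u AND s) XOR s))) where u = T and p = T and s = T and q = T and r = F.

T

r XOR p = F XOR T = T
q XOR (r XOR p) = T XOR T = F
p XOR (q XOR (r XOR p)) = T XOR F = T
u XOR (p XOR (q XOR (r XOR p))) = T XOR T = F
NOT (u XOR (p XOR (q XOR (r XOR p)))) = NOT F = T
s IMPLIES p = T IMPLIES T = T
q IMPLIES u = T IMPLIES T = T
NOT (q IMPLIES u) = NOT T = F
(s IMPLIES p) IFF NOT (q IMPLIES u) = T IFF F = F
r IMPLIES u = F IMPLIES T = T
((s IMPLIES p) IFF NOT (q IMPLIES u)) IMPLIES (r IMPLIES u) = F IMPLIES T = T
r IMPLIES (((s IMPLIES p) IFF NOT (q IMPLIES u)) IMPLIES (r IMPLIES u)) = F IMPLIES T = T
u AND s = T AND T = T
(u AND s) XOR s = T XOR T = F
u IMPLIES ((u AND s) XOR s) = T IMPLIES F = F
(r IMPLIES (((s IMPLIES p) IFF NOT (q IMPLIES u)) IMPLIES (r IMPLIES u))) IFF (u IMPLIES ((u AND s) XOR s)) = T IFF F = F
NOT (u XOR (p XOR (q XOR (r XOR p)))) XOR ((r IMPLIES (((s IMPLIES p) IFF NOT (q IMPLIES u)) IMPLIES (r IMPLIES u))) IFF (u IMPLIES ((u AND s) XOR s))) = T XOR F = T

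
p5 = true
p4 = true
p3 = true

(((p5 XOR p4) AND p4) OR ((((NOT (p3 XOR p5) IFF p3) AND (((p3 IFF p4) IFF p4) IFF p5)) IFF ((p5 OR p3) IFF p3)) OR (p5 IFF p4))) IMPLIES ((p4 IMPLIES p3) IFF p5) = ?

Substituting p5=true, p4=true, p3=true:
p5 XOR p4 = true XOR true = false
(p5 XOR p4) AND p4 = false AND true = false
p3 XOR p5 = true XOR true = false
NOT (p3 XOR p5) = NOT false = true
NOT (p3 XOR p5) IFF p3 = true IFF true = true
p3 IFF p4 = true IFF true = true
(p3 IFF p4) IFF p4 = true IFF true = true
((p3 IFF p4) IFF p4) IFF p5 = true IFF true = true
(NOT (p3 XOR p5) IFF p3) AND (((p3 IFF p4) IFF p4) IFF p5) = true AND true = true
p5 OR p3 = true OR true = true
(p5 OR p3) IFF p3 = true IFF true = true
((NOT (p3 XOR p5) IFF p3) AND (((p3 IFF p4) IFF p4) IFF p5)) IFF ((p5 OR p3) IFF p3) = true IFF true = true
p5 IFF p4 = true IFF true = true
(((NOT (p3 XOR p5) IFF p3) AND (((p3 IFF p4) IFF p4) IFF p5)) IFF ((p5 OR p3) IFF p3)) OR (p5 IFF p4) = true OR true = true
((p5 XOR p4) AND p4) OR ((((NOT (p3 XOR p5) IFF p3) AND (((p3 IFF p4) IFF p4) IFF p5)) IFF ((p5 OR p3) IFF p3)) OR (p5 IFF p4)) = false OR true = true
p4 IMPLIES p3 = true IMPLIES true = true
(p4 IMPLIES p3) IFF p5 = true IFF true = true
(((p5 XOR p4) AND p4) OR ((((NOT (p3 XOR p5) IFF p3) AND (((p3 IFF p4) IFF p4) IFF p5)) IFF ((p5 OR p3) IFF p3)) OR (p5 IFF p4))) IMPLIES ((p4 IMPLIES p3) IFF p5) = true IMPLIES true = true

true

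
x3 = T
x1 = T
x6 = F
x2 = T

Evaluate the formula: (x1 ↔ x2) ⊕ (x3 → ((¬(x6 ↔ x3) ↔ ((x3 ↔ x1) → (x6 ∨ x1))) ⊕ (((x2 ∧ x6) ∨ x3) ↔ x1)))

T

x1 ↔ x2 = T ↔ T = T
x6 ↔ x3 = F ↔ T = F
¬(x6 ↔ x3) = ¬F = T
x3 ↔ x1 = T ↔ T = T
x6 ∨ x1 = F ∨ T = T
(x3 ↔ x1) → (x6 ∨ x1) = T → T = T
¬(x6 ↔ x3) ↔ ((x3 ↔ x1) → (x6 ∨ x1)) = T ↔ T = T
x2 ∧ x6 = T ∧ F = F
(x2 ∧ x6) ∨ x3 = F ∨ T = T
((x2 ∧ x6) ∨ x3) ↔ x1 = T ↔ T = T
(¬(x6 ↔ x3) ↔ ((x3 ↔ x1) → (x6 ∨ x1))) ⊕ (((x2 ∧ x6) ∨ x3) ↔ x1) = T ⊕ T = F
x3 → ((¬(x6 ↔ x3) ↔ ((x3 ↔ x1) → (x6 ∨ x1))) ⊕ (((x2 ∧ x6) ∨ x3) ↔ x1)) = T → F = F
(x1 ↔ x2) ⊕ (x3 → ((¬(x6 ↔ x3) ↔ ((x3 ↔ x1) → (x6 ∨ x1))) ⊕ (((x2 ∧ x6) ∨ x3) ↔ x1))) = T ⊕ F = T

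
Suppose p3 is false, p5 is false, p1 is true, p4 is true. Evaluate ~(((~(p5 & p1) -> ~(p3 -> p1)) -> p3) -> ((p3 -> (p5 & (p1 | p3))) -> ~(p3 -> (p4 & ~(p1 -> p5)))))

T

Substituting p3=F, p5=F, p1=T, p4=T:
p5 & p1 = F & T = F
~(p5 & p1) = ~F = T
p3 -> p1 = F -> T = T
~(p3 -> p1) = ~T = F
~(p5 & p1) -> ~(p3 -> p1) = T -> F = F
(~(p5 & p1) -> ~(p3 -> p1)) -> p3 = F -> F = T
p1 | p3 = T | F = T
p5 & (p1 | p3) = F & T = F
p3 -> (p5 & (p1 | p3)) = F -> F = T
p1 -> p5 = T -> F = F
~(p1 -> p5) = ~F = T
p4 & ~(p1 -> p5) = T & T = T
p3 -> (p4 & ~(p1 -> p5)) = F -> T = T
~(p3 -> (p4 & ~(p1 -> p5))) = ~T = F
(p3 -> (p5 & (p1 | p3))) -> ~(p3 -> (p4 & ~(p1 -> p5))) = T -> F = F
((~(p5 & p1) -> ~(p3 -> p1)) -> p3) -> ((p3 -> (p5 & (p1 | p3))) -> ~(p3 -> (p4 & ~(p1 -> p5)))) = T -> F = F
~(((~(p5 & p1) -> ~(p3 -> p1)) -> p3) -> ((p3 -> (p5 & (p1 | p3))) -> ~(p3 -> (p4 & ~(p1 -> p5))))) = ~F = T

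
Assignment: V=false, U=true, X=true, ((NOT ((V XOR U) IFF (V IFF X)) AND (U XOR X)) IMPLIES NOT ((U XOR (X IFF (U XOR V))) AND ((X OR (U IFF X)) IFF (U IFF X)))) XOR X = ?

false

Substituting V=false, U=true, X=true:
V XOR U = false XOR true = true
V IFF X = false IFF true = false
(V XOR U) IFF (V IFF X) = true IFF false = false
NOT ((V XOR U) IFF (V IFF X)) = NOT false = true
U XOR X = true XOR true = false
NOT ((V XOR U) IFF (V IFF X)) AND (U XOR X) = true AND false = false
U XOR V = true XOR false = true
X IFF (U XOR V) = true IFF true = true
U XOR (X IFF (U XOR V)) = true XOR true = false
U IFF X = true IFF true = true
X OR (U IFF X) = true OR true = true
U IFF X = true IFF true = true
(X OR (U IFF X)) IFF (U IFF X) = true IFF true = true
(U XOR (X IFF (U XOR V))) AND ((X OR (U IFF X)) IFF (U IFF X)) = false AND true = false
NOT ((U XOR (X IFF (U XOR V))) AND ((X OR (U IFF X)) IFF (U IFF X))) = NOT false = true
(NOT ((V XOR U) IFF (V IFF X)) AND (U XOR X)) IMPLIES NOT ((U XOR (X IFF (U XOR V))) AND ((X OR (U IFF X)) IFF (U IFF X))) = false IMPLIES true = true
((NOT ((V XOR U) IFF (V IFF X)) AND (U XOR X)) IMPLIES NOT ((U XOR (X IFF (U XOR V))) AND ((X OR (U IFF X)) IFF (U IFF X)))) XOR X = true XOR true = false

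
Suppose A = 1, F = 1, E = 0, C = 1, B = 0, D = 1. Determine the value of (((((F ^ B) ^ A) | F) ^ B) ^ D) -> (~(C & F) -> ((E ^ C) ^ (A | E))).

1

F ^ B = 1 ^ 0 = 1
(F ^ B) ^ A = 1 ^ 1 = 0
((F ^ B) ^ A) | F = 0 | 1 = 1
(((F ^ B) ^ A) | F) ^ B = 1 ^ 0 = 1
((((F ^ B) ^ A) | F) ^ B) ^ D = 1 ^ 1 = 0
C & F = 1 & 1 = 1
~(C & F) = ~1 = 0
E ^ C = 0 ^ 1 = 1
A | E = 1 | 0 = 1
(E ^ C) ^ (A | E) = 1 ^ 1 = 0
~(C & F) -> ((E ^ C) ^ (A | E)) = 0 -> 0 = 1
(((((F ^ B) ^ A) | F) ^ B) ^ D) -> (~(C & F) -> ((E ^ C) ^ (A | E))) = 0 -> 1 = 1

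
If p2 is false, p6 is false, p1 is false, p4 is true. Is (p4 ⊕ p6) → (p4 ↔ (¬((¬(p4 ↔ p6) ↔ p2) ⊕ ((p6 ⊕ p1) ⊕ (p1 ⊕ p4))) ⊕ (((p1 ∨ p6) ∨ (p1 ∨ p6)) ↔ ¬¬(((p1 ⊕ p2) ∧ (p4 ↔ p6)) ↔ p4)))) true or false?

p4 ⊕ p6 = T ⊕ F = T
p4 ↔ p6 = T ↔ F = F
¬(p4 ↔ p6) = ¬F = T
¬(p4 ↔ p6) ↔ p2 = T ↔ F = F
p6 ⊕ p1 = F ⊕ F = F
p1 ⊕ p4 = F ⊕ T = T
(p6 ⊕ p1) ⊕ (p1 ⊕ p4) = F ⊕ T = T
(¬(p4 ↔ p6) ↔ p2) ⊕ ((p6 ⊕ p1) ⊕ (p1 ⊕ p4)) = F ⊕ T = T
¬((¬(p4 ↔ p6) ↔ p2) ⊕ ((p6 ⊕ p1) ⊕ (p1 ⊕ p4))) = ¬T = F
p1 ∨ p6 = F ∨ F = F
p1 ∨ p6 = F ∨ F = F
(p1 ∨ p6) ∨ (p1 ∨ p6) = F ∨ F = F
p1 ⊕ p2 = F ⊕ F = F
p4 ↔ p6 = T ↔ F = F
(p1 ⊕ p2) ∧ (p4 ↔ p6) = F ∧ F = F
((p1 ⊕ p2) ∧ (p4 ↔ p6)) ↔ p4 = F ↔ T = F
¬(((p1 ⊕ p2) ∧ (p4 ↔ p6)) ↔ p4) = ¬F = T
¬¬(((p1 ⊕ p2) ∧ (p4 ↔ p6)) ↔ p4) = ¬T = F
((p1 ∨ p6) ∨ (p1 ∨ p6)) ↔ ¬¬(((p1 ⊕ p2) ∧ (p4 ↔ p6)) ↔ p4) = F ↔ F = T
¬((¬(p4 ↔ p6) ↔ p2) ⊕ ((p6 ⊕ p1) ⊕ (p1 ⊕ p4))) ⊕ (((p1 ∨ p6) ∨ (p1 ∨ p6)) ↔ ¬¬(((p1 ⊕ p2) ∧ (p4 ↔ p6)) ↔ p4)) = F ⊕ T = T
p4 ↔ (¬((¬(p4 ↔ p6) ↔ p2) ⊕ ((p6 ⊕ p1) ⊕ (p1 ⊕ p4))) ⊕ (((p1 ∨ p6) ∨ (p1 ∨ p6)) ↔ ¬¬(((p1 ⊕ p2) ∧ (p4 ↔ p6)) ↔ p4))) = T ↔ T = T
(p4 ⊕ p6) → (p4 ↔ (¬((¬(p4 ↔ p6) ↔ p2) ⊕ ((p6 ⊕ p1) ⊕ (p1 ⊕ p4))) ⊕ (((p1 ∨ p6) ∨ (p1 ∨ p6)) ↔ ¬¬(((p1 ⊕ p2) ∧ (p4 ↔ p6)) ↔ p4)))) = T → T = T

T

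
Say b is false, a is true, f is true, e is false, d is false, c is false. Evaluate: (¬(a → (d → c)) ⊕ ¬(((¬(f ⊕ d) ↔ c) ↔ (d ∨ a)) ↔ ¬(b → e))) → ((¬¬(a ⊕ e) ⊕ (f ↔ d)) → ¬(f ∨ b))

False

d → c = False → False = True
a → (d → c) = True → True = True
¬(a → (d → c)) = ¬True = False
f ⊕ d = True ⊕ False = True
¬(f ⊕ d) = ¬True = False
¬(f ⊕ d) ↔ c = False ↔ False = True
d ∨ a = False ∨ True = True
(¬(f ⊕ d) ↔ c) ↔ (d ∨ a) = True ↔ True = True
b → e = False → False = True
¬(b → e) = ¬True = False
((¬(f ⊕ d) ↔ c) ↔ (d ∨ a)) ↔ ¬(b → e) = True ↔ False = False
¬(((¬(f ⊕ d) ↔ c) ↔ (d ∨ a)) ↔ ¬(b → e)) = ¬False = True
¬(a → (d → c)) ⊕ ¬(((¬(f ⊕ d) ↔ c) ↔ (d ∨ a)) ↔ ¬(b → e)) = False ⊕ True = True
a ⊕ e = True ⊕ False = True
¬(a ⊕ e) = ¬True = False
¬¬(a ⊕ e) = ¬False = True
f ↔ d = True ↔ False = False
¬¬(a ⊕ e) ⊕ (f ↔ d) = True ⊕ False = True
f ∨ b = True ∨ False = True
¬(f ∨ b) = ¬True = False
(¬¬(a ⊕ e) ⊕ (f ↔ d)) → ¬(f ∨ b) = True → False = False
(¬(a → (d → c)) ⊕ ¬(((¬(f ⊕ d) ↔ c) ↔ (d ∨ a)) ↔ ¬(b → e))) → ((¬¬(a ⊕ e) ⊕ (f ↔ d)) → ¬(f ∨ b)) = True → False = False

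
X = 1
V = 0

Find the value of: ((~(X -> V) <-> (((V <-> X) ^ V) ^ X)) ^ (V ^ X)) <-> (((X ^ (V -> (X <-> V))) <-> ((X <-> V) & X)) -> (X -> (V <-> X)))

1

Substituting X=1, V=0:
X -> V = 1 -> 0 = 0
~(X -> V) = ~0 = 1
V <-> X = 0 <-> 1 = 0
(V <-> X) ^ V = 0 ^ 0 = 0
((V <-> X) ^ V) ^ X = 0 ^ 1 = 1
~(X -> V) <-> (((V <-> X) ^ V) ^ X) = 1 <-> 1 = 1
V ^ X = 0 ^ 1 = 1
(~(X -> V) <-> (((V <-> X) ^ V) ^ X)) ^ (V ^ X) = 1 ^ 1 = 0
X <-> V = 1 <-> 0 = 0
V -> (X <-> V) = 0 -> 0 = 1
X ^ (V -> (X <-> V)) = 1 ^ 1 = 0
X <-> V = 1 <-> 0 = 0
(X <-> V) & X = 0 & 1 = 0
(X ^ (V -> (X <-> V))) <-> ((X <-> V) & X) = 0 <-> 0 = 1
V <-> X = 0 <-> 1 = 0
X -> (V <-> X) = 1 -> 0 = 0
((X ^ (V -> (X <-> V))) <-> ((X <-> V) & X)) -> (X -> (V <-> X)) = 1 -> 0 = 0
((~(X -> V) <-> (((V <-> X) ^ V) ^ X)) ^ (V ^ X)) <-> (((X ^ (V -> (X <-> V))) <-> ((X <-> V) & X)) -> (X -> (V <-> X))) = 0 <-> 0 = 1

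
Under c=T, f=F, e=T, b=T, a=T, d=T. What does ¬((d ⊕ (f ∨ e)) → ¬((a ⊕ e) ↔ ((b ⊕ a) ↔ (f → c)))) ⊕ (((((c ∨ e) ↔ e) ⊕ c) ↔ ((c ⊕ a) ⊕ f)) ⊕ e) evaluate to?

F

f ∨ e = F ∨ T = T
d ⊕ (f ∨ e) = T ⊕ T = F
a ⊕ e = T ⊕ T = F
b ⊕ a = T ⊕ T = F
f → c = F → T = T
(b ⊕ a) ↔ (f → c) = F ↔ T = F
(a ⊕ e) ↔ ((b ⊕ a) ↔ (f → c)) = F ↔ F = T
¬((a ⊕ e) ↔ ((b ⊕ a) ↔ (f → c))) = ¬T = F
(d ⊕ (f ∨ e)) → ¬((a ⊕ e) ↔ ((b ⊕ a) ↔ (f → c))) = F → F = T
¬((d ⊕ (f ∨ e)) → ¬((a ⊕ e) ↔ ((b ⊕ a) ↔ (f → c)))) = ¬T = F
c ∨ e = T ∨ T = T
(c ∨ e) ↔ e = T ↔ T = T
((c ∨ e) ↔ e) ⊕ c = T ⊕ T = F
c ⊕ a = T ⊕ T = F
(c ⊕ a) ⊕ f = F ⊕ F = F
(((c ∨ e) ↔ e) ⊕ c) ↔ ((c ⊕ a) ⊕ f) = F ↔ F = T
((((c ∨ e) ↔ e) ⊕ c) ↔ ((c ⊕ a) ⊕ f)) ⊕ e = T ⊕ T = F
¬((d ⊕ (f ∨ e)) → ¬((a ⊕ e) ↔ ((b ⊕ a) ↔ (f → c)))) ⊕ (((((c ∨ e) ↔ e) ⊕ c) ↔ ((c ⊕ a) ⊕ f)) ⊕ e) = F ⊕ F = F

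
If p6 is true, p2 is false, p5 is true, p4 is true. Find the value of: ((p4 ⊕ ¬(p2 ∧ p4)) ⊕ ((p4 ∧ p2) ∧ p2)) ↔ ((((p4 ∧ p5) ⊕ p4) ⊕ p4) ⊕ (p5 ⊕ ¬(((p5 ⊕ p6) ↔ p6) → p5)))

p2 ∧ p4 = False ∧ True = False
¬(p2 ∧ p4) = ¬False = True
p4 ⊕ ¬(p2 ∧ p4) = True ⊕ True = False
p4 ∧ p2 = True ∧ False = False
(p4 ∧ p2) ∧ p2 = False ∧ False = False
(p4 ⊕ ¬(p2 ∧ p4)) ⊕ ((p4 ∧ p2) ∧ p2) = False ⊕ False = False
p4 ∧ p5 = True ∧ True = True
(p4 ∧ p5) ⊕ p4 = True ⊕ True = False
((p4 ∧ p5) ⊕ p4) ⊕ p4 = False ⊕ True = True
p5 ⊕ p6 = True ⊕ True = False
(p5 ⊕ p6) ↔ p6 = False ↔ True = False
((p5 ⊕ p6) ↔ p6) → p5 = False → True = True
¬(((p5 ⊕ p6) ↔ p6) → p5) = ¬True = False
p5 ⊕ ¬(((p5 ⊕ p6) ↔ p6) → p5) = True ⊕ False = True
(((p4 ∧ p5) ⊕ p4) ⊕ p4) ⊕ (p5 ⊕ ¬(((p5 ⊕ p6) ↔ p6) → p5)) = True ⊕ True = False
((p4 ⊕ ¬(p2 ∧ p4)) ⊕ ((p4 ∧ p2) ∧ p2)) ↔ ((((p4 ∧ p5) ⊕ p4) ⊕ p4) ⊕ (p5 ⊕ ¬(((p5 ⊕ p6) ↔ p6) → p5))) = False ↔ False = True

True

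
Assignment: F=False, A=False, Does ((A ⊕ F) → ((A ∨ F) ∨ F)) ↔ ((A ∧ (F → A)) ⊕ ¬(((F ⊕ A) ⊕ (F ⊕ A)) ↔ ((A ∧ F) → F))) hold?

A ⊕ F = False ⊕ False = False
A ∨ F = False ∨ False = False
(A ∨ F) ∨ F = False ∨ False = False
(A ⊕ F) → ((A ∨ F) ∨ F) = False → False = True
F → A = False → False = True
A ∧ (F → A) = False ∧ True = False
F ⊕ A = False ⊕ False = False
F ⊕ A = False ⊕ False = False
(F ⊕ A) ⊕ (F ⊕ A) = False ⊕ False = False
A ∧ F = False ∧ False = False
(A ∧ F) → F = False → False = True
((F ⊕ A) ⊕ (F ⊕ A)) ↔ ((A ∧ F) → F) = False ↔ True = False
¬(((F ⊕ A) ⊕ (F ⊕ A)) ↔ ((A ∧ F) → F)) = ¬False = True
(A ∧ (F → A)) ⊕ ¬(((F ⊕ A) ⊕ (F ⊕ A)) ↔ ((A ∧ F) → F)) = False ⊕ True = True
((A ⊕ F) → ((A ∨ F) ∨ F)) ↔ ((A ∧ (F → A)) ⊕ ¬(((F ⊕ A) ⊕ (F ⊕ A)) ↔ ((A ∧ F) → F))) = True ↔ True = True

True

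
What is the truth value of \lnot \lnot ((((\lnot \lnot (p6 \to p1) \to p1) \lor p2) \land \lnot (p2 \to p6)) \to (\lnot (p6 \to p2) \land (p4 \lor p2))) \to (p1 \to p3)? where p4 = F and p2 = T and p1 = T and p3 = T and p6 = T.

T

p6 \to p1 = T \to T = T
\lnot (p6 \to p1) = \lnot T = F
\lnot \lnot (p6 \to p1) = \lnot F = T
\lnot \lnot (p6 \to p1) \to p1 = T \to T = T
(\lnot \lnot (p6 \to p1) \to p1) \lor p2 = T \lor T = T
p2 \to p6 = T \to T = T
\lnot (p2 \to p6) = \lnot T = F
((\lnot \lnot (p6 \to p1) \to p1) \lor p2) \land \lnot (p2 \to p6) = T \land F = F
p6 \to p2 = T \to T = T
\lnot (p6 \to p2) = \lnot T = F
p4 \lor p2 = F \lor T = T
\lnot (p6 \to p2) \land (p4 \lor p2) = F \land T = F
(((\lnot \lnot (p6 \to p1) \to p1) \lor p2) \land \lnot (p2 \to p6)) \to (\lnot (p6 \to p2) \land (p4 \lor p2)) = F \to F = T
\lnot ((((\lnot \lnot (p6 \to p1) \to p1) \lor p2) \land \lnot (p2 \to p6)) \to (\lnot (p6 \to p2) \land (p4 \lor p2))) = \lnot T = F
\lnot \lnot ((((\lnot \lnot (p6 \to p1) \to p1) \lor p2) \land \lnot (p2 \to p6)) \to (\lnot (p6 \to p2) \land (p4 \lor p2))) = \lnot F = T
p1 \to p3 = T \to T = T
\lnot \lnot ((((\lnot \lnot (p6 \to p1) \to p1) \lor p2) \land \lnot (p2 \to p6)) \to (\lnot (p6 \to p2) \land (p4 \lor p2))) \to (p1 \to p3) = T \to T = T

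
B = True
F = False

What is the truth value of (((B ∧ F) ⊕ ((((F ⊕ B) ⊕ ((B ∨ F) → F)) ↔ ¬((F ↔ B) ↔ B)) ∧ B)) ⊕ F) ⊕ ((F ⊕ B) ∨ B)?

B ∧ F = True ∧ False = False
F ⊕ B = False ⊕ True = True
B ∨ F = True ∨ False = True
(B ∨ F) → F = True → False = False
(F ⊕ B) ⊕ ((B ∨ F) → F) = True ⊕ False = True
F ↔ B = False ↔ True = False
(F ↔ B) ↔ B = False ↔ True = False
¬((F ↔ B) ↔ B) = ¬False = True
((F ⊕ B) ⊕ ((B ∨ F) → F)) ↔ ¬((F ↔ B) ↔ B) = True ↔ True = True
(((F ⊕ B) ⊕ ((B ∨ F) → F)) ↔ ¬((F ↔ B) ↔ B)) ∧ B = True ∧ True = True
(B ∧ F) ⊕ ((((F ⊕ B) ⊕ ((B ∨ F) → F)) ↔ ¬((F ↔ B) ↔ B)) ∧ B) = False ⊕ True = True
((B ∧ F) ⊕ ((((F ⊕ B) ⊕ ((B ∨ F) → F)) ↔ ¬((F ↔ B) ↔ B)) ∧ B)) ⊕ F = True ⊕ False = True
F ⊕ B = False ⊕ True = True
(F ⊕ B) ∨ B = True ∨ True = True
(((B ∧ F) ⊕ ((((F ⊕ B) ⊕ ((B ∨ F) → F)) ↔ ¬((F ↔ B) ↔ B)) ∧ B)) ⊕ F) ⊕ ((F ⊕ B) ∨ B) = True ⊕ True = False

False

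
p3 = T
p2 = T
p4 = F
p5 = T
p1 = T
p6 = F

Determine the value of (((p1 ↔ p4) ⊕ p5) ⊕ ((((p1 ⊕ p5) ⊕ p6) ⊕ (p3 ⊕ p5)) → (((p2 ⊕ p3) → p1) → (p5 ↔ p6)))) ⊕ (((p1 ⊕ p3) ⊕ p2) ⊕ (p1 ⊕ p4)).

F

Substituting p3=T, p2=T, p4=F, p5=T, p1=T, p6=F:
p1 ↔ p4 = T ↔ F = F
(p1 ↔ p4) ⊕ p5 = F ⊕ T = T
p1 ⊕ p5 = T ⊕ T = F
(p1 ⊕ p5) ⊕ p6 = F ⊕ F = F
p3 ⊕ p5 = T ⊕ T = F
((p1 ⊕ p5) ⊕ p6) ⊕ (p3 ⊕ p5) = F ⊕ F = F
p2 ⊕ p3 = T ⊕ T = F
(p2 ⊕ p3) → p1 = F → T = T
p5 ↔ p6 = T ↔ F = F
((p2 ⊕ p3) → p1) → (p5 ↔ p6) = T → F = F
(((p1 ⊕ p5) ⊕ p6) ⊕ (p3 ⊕ p5)) → (((p2 ⊕ p3) → p1) → (p5 ↔ p6)) = F → F = T
((p1 ↔ p4) ⊕ p5) ⊕ ((((p1 ⊕ p5) ⊕ p6) ⊕ (p3 ⊕ p5)) → (((p2 ⊕ p3) → p1) → (p5 ↔ p6))) = T ⊕ T = F
p1 ⊕ p3 = T ⊕ T = F
(p1 ⊕ p3) ⊕ p2 = F ⊕ T = T
p1 ⊕ p4 = T ⊕ F = T
((p1 ⊕ p3) ⊕ p2) ⊕ (p1 ⊕ p4) = T ⊕ T = F
(((p1 ↔ p4) ⊕ p5) ⊕ ((((p1 ⊕ p5) ⊕ p6) ⊕ (p3 ⊕ p5)) → (((p2 ⊕ p3) → p1) → (p5 ↔ p6)))) ⊕ (((p1 ⊕ p3) ⊕ p2) ⊕ (p1 ⊕ p4)) = F ⊕ F = F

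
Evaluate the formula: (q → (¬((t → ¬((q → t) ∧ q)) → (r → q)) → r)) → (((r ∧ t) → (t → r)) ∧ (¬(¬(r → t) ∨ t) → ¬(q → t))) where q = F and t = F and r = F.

F

q → t = F → F = T
(q → t) ∧ q = T ∧ F = F
¬((q → t) ∧ q) = ¬F = T
t → ¬((q → t) ∧ q) = F → T = T
r → q = F → F = T
(t → ¬((q → t) ∧ q)) → (r → q) = T → T = T
¬((t → ¬((q → t) ∧ q)) → (r → q)) = ¬T = F
¬((t → ¬((q → t) ∧ q)) → (r → q)) → r = F → F = T
q → (¬((t → ¬((q → t) ∧ q)) → (r → q)) → r) = F → T = T
r ∧ t = F ∧ F = F
t → r = F → F = T
(r ∧ t) → (t → r) = F → T = T
r → t = F → F = T
¬(r → t) = ¬T = F
¬(r → t) ∨ t = F ∨ F = F
¬(¬(r → t) ∨ t) = ¬F = T
q → t = F → F = T
¬(q → t) = ¬T = F
¬(¬(r → t) ∨ t) → ¬(q → t) = T → F = F
((r ∧ t) → (t → r)) ∧ (¬(¬(r → t) ∨ t) → ¬(q → t)) = T ∧ F = F
(q → (¬((t → ¬((q → t) ∧ q)) → (r → q)) → r)) → (((r ∧ t) → (t → r)) ∧ (¬(¬(r → t) ∨ t) → ¬(q → t))) = T → F = F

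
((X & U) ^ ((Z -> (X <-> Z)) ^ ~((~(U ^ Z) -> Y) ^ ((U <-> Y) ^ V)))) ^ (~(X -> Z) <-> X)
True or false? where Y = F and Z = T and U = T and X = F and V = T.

X & U = F & T = F
X <-> Z = F <-> T = F
Z -> (X <-> Z) = T -> F = F
U ^ Z = T ^ T = F
~(U ^ Z) = ~F = T
~(U ^ Z) -> Y = T -> F = F
U <-> Y = T <-> F = F
(U <-> Y) ^ V = F ^ T = T
(~(U ^ Z) -> Y) ^ ((U <-> Y) ^ V) = F ^ T = T
~((~(U ^ Z) -> Y) ^ ((U <-> Y) ^ V)) = ~T = F
(Z -> (X <-> Z)) ^ ~((~(U ^ Z) -> Y) ^ ((U <-> Y) ^ V)) = F ^ F = F
(X & U) ^ ((Z -> (X <-> Z)) ^ ~((~(U ^ Z) -> Y) ^ ((U <-> Y) ^ V))) = F ^ F = F
X -> Z = F -> T = T
~(X -> Z) = ~T = F
~(X -> Z) <-> X = F <-> F = T
((X & U) ^ ((Z -> (X <-> Z)) ^ ~((~(U ^ Z) -> Y) ^ ((U <-> Y) ^ V)))) ^ (~(X -> Z) <-> X) = F ^ T = T

T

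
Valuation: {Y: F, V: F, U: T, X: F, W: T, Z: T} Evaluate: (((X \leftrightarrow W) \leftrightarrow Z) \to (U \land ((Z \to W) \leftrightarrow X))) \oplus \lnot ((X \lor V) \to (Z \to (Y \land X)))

X \leftrightarrow W = F \leftrightarrow T = F
(X \leftrightarrow W) \leftrightarrow Z = F \leftrightarrow T = F
Z \to W = T \to T = T
(Z \to W) \leftrightarrow X = T \leftrightarrow F = F
U \land ((Z \to W) \leftrightarrow X) = T \land F = F
((X \leftrightarrow W) \leftrightarrow Z) \to (U \land ((Z \to W) \leftrightarrow X)) = F \to F = T
X \lor V = F \lor F = F
Y \land X = F \land F = F
Z \to (Y \land X) = T \to F = F
(X \lor V) \to (Z \to (Y \land X)) = F \to F = T
\lnot ((X \lor V) \to (Z \to (Y \land X))) = \lnot T = F
(((X \leftrightarrow W) \leftrightarrow Z) \to (U \land ((Z \to W) \leftrightarrow X))) \oplus \lnot ((X \lor V) \to (Z \to (Y \land X))) = T \oplus F = T

T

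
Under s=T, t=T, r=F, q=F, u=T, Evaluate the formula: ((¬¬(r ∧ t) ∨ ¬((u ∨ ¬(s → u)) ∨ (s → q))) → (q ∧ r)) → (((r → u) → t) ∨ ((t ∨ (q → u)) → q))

T

r ∧ t = F ∧ T = F
¬(r ∧ t) = ¬F = T
¬¬(r ∧ t) = ¬T = F
s → u = T → T = T
¬(s → u) = ¬T = F
u ∨ ¬(s → u) = T ∨ F = T
s → q = T → F = F
(u ∨ ¬(s → u)) ∨ (s → q) = T ∨ F = T
¬((u ∨ ¬(s → u)) ∨ (s → q)) = ¬T = F
¬¬(r ∧ t) ∨ ¬((u ∨ ¬(s → u)) ∨ (s → q)) = F ∨ F = F
q ∧ r = F ∧ F = F
(¬¬(r ∧ t) ∨ ¬((u ∨ ¬(s → u)) ∨ (s → q))) → (q ∧ r) = F → F = T
r → u = F → T = T
(r → u) → t = T → T = T
q → u = F → T = T
t ∨ (q → u) = T ∨ T = T
(t ∨ (q → u)) → q = T → F = F
((r → u) → t) ∨ ((t ∨ (q → u)) → q) = T ∨ F = T
((¬¬(r ∧ t) ∨ ¬((u ∨ ¬(s → u)) ∨ (s → q))) → (q ∧ r)) → (((r → u) → t) ∨ ((t ∨ (q → u)) → q)) = T → T = T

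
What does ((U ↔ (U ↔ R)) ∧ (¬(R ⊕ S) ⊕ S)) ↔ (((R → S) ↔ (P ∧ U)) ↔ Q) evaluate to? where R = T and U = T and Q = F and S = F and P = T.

Substituting R=T, U=T, Q=F, S=F, P=T:
U ↔ R = T ↔ T = T
U ↔ (U ↔ R) = T ↔ T = T
R ⊕ S = T ⊕ F = T
¬(R ⊕ S) = ¬T = F
¬(R ⊕ S) ⊕ S = F ⊕ F = F
(U ↔ (U ↔ R)) ∧ (¬(R ⊕ S) ⊕ S) = T ∧ F = F
R → S = T → F = F
P ∧ U = T ∧ T = T
(R → S) ↔ (P ∧ U) = F ↔ T = F
((R → S) ↔ (P ∧ U)) ↔ Q = F ↔ F = T
((U ↔ (U ↔ R)) ∧ (¬(R ⊕ S) ⊕ S)) ↔ (((R → S) ↔ (P ∧ U)) ↔ Q) = F ↔ T = F

F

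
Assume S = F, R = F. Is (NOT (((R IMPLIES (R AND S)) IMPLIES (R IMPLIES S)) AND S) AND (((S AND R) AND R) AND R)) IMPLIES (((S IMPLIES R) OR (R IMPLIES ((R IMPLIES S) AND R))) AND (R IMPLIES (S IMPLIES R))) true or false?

T

R AND S = F AND F = F
R IMPLIES (R AND S) = F IMPLIES F = T
R IMPLIES S = F IMPLIES F = T
(R IMPLIES (R AND S)) IMPLIES (R IMPLIES S) = T IMPLIES T = T
((R IMPLIES (R AND S)) IMPLIES (R IMPLIES S)) AND S = T AND F = F
NOT (((R IMPLIES (R AND S)) IMPLIES (R IMPLIES S)) AND S) = NOT F = T
S AND R = F AND F = F
(S AND R) AND R = F AND F = F
((S AND R) AND R) AND R = F AND F = F
NOT (((R IMPLIES (R AND S)) IMPLIES (R IMPLIES S)) AND S) AND (((S AND R) AND R) AND R) = T AND F = F
S IMPLIES R = F IMPLIES F = T
R IMPLIES S = F IMPLIES F = T
(R IMPLIES S) AND R = T AND F = F
R IMPLIES ((R IMPLIES S) AND R) = F IMPLIES F = T
(S IMPLIES R) OR (R IMPLIES ((R IMPLIES S) AND R)) = T OR T = T
S IMPLIES R = F IMPLIES F = T
R IMPLIES (S IMPLIES R) = F IMPLIES T = T
((S IMPLIES R) OR (R IMPLIES ((R IMPLIES S) AND R))) AND (R IMPLIES (S IMPLIES R)) = T AND T = T
(NOT (((R IMPLIES (R AND S)) IMPLIES (R IMPLIES S)) AND S) AND (((S AND R) AND R) AND R)) IMPLIES (((S IMPLIES R) OR (R IMPLIES ((R IMPLIES S) AND R))) AND (R IMPLIES (S IMPLIES R))) = F IMPLIES T = T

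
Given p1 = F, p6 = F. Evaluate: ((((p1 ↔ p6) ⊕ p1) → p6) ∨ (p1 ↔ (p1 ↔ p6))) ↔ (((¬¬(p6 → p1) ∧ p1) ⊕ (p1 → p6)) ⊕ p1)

p1 ↔ p6 = F ↔ F = T
(p1 ↔ p6) ⊕ p1 = T ⊕ F = T
((p1 ↔ p6) ⊕ p1) → p6 = T → F = F
p1 ↔ p6 = F ↔ F = T
p1 ↔ (p1 ↔ p6) = F ↔ T = F
(((p1 ↔ p6) ⊕ p1) → p6) ∨ (p1 ↔ (p1 ↔ p6)) = F ∨ F = F
p6 → p1 = F → F = T
¬(p6 → p1) = ¬T = F
¬¬(p6 → p1) = ¬F = T
¬¬(p6 → p1) ∧ p1 = T ∧ F = F
p1 → p6 = F → F = T
(¬¬(p6 → p1) ∧ p1) ⊕ (p1 → p6) = F ⊕ T = T
((¬¬(p6 → p1) ∧ p1) ⊕ (p1 → p6)) ⊕ p1 = T ⊕ F = T
((((p1 ↔ p6) ⊕ p1) → p6) ∨ (p1 ↔ (p1 ↔ p6))) ↔ (((¬¬(p6 → p1) ∧ p1) ⊕ (p1 → p6)) ⊕ p1) = F ↔ T = F

F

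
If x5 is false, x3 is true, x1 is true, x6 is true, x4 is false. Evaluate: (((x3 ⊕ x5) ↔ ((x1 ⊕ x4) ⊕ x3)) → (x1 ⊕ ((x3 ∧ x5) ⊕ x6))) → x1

True

x3 ⊕ x5 = True ⊕ False = True
x1 ⊕ x4 = True ⊕ False = True
(x1 ⊕ x4) ⊕ x3 = True ⊕ True = False
(x3 ⊕ x5) ↔ ((x1 ⊕ x4) ⊕ x3) = True ↔ False = False
x3 ∧ x5 = True ∧ False = False
(x3 ∧ x5) ⊕ x6 = False ⊕ True = True
x1 ⊕ ((x3 ∧ x5) ⊕ x6) = True ⊕ True = False
((x3 ⊕ x5) ↔ ((x1 ⊕ x4) ⊕ x3)) → (x1 ⊕ ((x3 ∧ x5) ⊕ x6)) = False → False = True
(((x3 ⊕ x5) ↔ ((x1 ⊕ x4) ⊕ x3)) → (x1 ⊕ ((x3 ∧ x5) ⊕ x6))) → x1 = True → True = True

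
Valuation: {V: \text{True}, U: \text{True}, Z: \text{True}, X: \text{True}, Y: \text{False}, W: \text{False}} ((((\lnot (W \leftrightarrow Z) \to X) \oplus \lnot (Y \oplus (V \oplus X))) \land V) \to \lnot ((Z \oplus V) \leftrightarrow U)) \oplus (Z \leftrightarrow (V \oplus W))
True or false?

\text{False}

Substituting V=\text{True}, U=\text{True}, Z=\text{True}, X=\text{True}, Y=\text{False}, W=\text{False}:
W \leftrightarrow Z = \text{False} \leftrightarrow \text{True} = \text{False}
\lnot (W \leftrightarrow Z) = \lnot \text{False} = \text{True}
\lnot (W \leftrightarrow Z) \to X = \text{True} \to \text{True} = \text{True}
V \oplus X = \text{True} \oplus \text{True} = \text{False}
Y \oplus (V \oplus X) = \text{False} \oplus \text{False} = \text{False}
\lnot (Y \oplus (V \oplus X)) = \lnot \text{False} = \text{True}
(\lnot (W \leftrightarrow Z) \to X) \oplus \lnot (Y \oplus (V \oplus X)) = \text{True} \oplus \text{True} = \text{False}
((\lnot (W \leftrightarrow Z) \to X) \oplus \lnot (Y \oplus (V \oplus X))) \land V = \text{False} \land \text{True} = \text{False}
Z \oplus V = \text{True} \oplus \text{True} = \text{False}
(Z \oplus V) \leftrightarrow U = \text{False} \leftrightarrow \text{True} = \text{False}
\lnot ((Z \oplus V) \leftrightarrow U) = \lnot \text{False} = \text{True}
(((\lnot (W \leftrightarrow Z) \to X) \oplus \lnot (Y \oplus (V \oplus X))) \land V) \to \lnot ((Z \oplus V) \leftrightarrow U) = \text{False} \to \text{True} = \text{True}
V \oplus W = \text{True} \oplus \text{False} = \text{True}
Z \leftrightarrow (V \oplus W) = \text{True} \leftrightarrow \text{True} = \text{True}
((((\lnot (W \leftrightarrow Z) \to X) \oplus \lnot (Y \oplus (V \oplus X))) \land V) \to \lnot ((Z \oplus V) \leftrightarrow U)) \oplus (Z \leftrightarrow (V \oplus W)) = \text{True} \oplus \text{True} = \text{False}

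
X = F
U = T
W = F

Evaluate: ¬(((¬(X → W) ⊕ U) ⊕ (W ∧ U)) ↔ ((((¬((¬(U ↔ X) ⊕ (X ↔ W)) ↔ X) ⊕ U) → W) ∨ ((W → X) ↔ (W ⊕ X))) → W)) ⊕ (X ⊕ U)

X → W = F → F = T
¬(X → W) = ¬T = F
¬(X → W) ⊕ U = F ⊕ T = T
W ∧ U = F ∧ T = F
(¬(X → W) ⊕ U) ⊕ (W ∧ U) = T ⊕ F = T
U ↔ X = T ↔ F = F
¬(U ↔ X) = ¬F = T
X ↔ W = F ↔ F = T
¬(U ↔ X) ⊕ (X ↔ W) = T ⊕ T = F
(¬(U ↔ X) ⊕ (X ↔ W)) ↔ X = F ↔ F = T
¬((¬(U ↔ X) ⊕ (X ↔ W)) ↔ X) = ¬T = F
¬((¬(U ↔ X) ⊕ (X ↔ W)) ↔ X) ⊕ U = F ⊕ T = T
(¬((¬(U ↔ X) ⊕ (X ↔ W)) ↔ X) ⊕ U) → W = T → F = F
W → X = F → F = T
W ⊕ X = F ⊕ F = F
(W → X) ↔ (W ⊕ X) = T ↔ F = F
((¬((¬(U ↔ X) ⊕ (X ↔ W)) ↔ X) ⊕ U) → W) ∨ ((W → X) ↔ (W ⊕ X)) = F ∨ F = F
(((¬((¬(U ↔ X) ⊕ (X ↔ W)) ↔ X) ⊕ U) → W) ∨ ((W → X) ↔ (W ⊕ X))) → W = F → F = T
((¬(X → W) ⊕ U) ⊕ (W ∧ U)) ↔ ((((¬((¬(U ↔ X) ⊕ (X ↔ W)) ↔ X) ⊕ U) → W) ∨ ((W → X) ↔ (W ⊕ X))) → W) = T ↔ T = T
¬(((¬(X → W) ⊕ U) ⊕ (W ∧ U)) ↔ ((((¬((¬(U ↔ X) ⊕ (X ↔ W)) ↔ X) ⊕ U) → W) ∨ ((W → X) ↔ (W ⊕ X))) → W)) = ¬T = F
X ⊕ U = F ⊕ T = T
¬(((¬(X → W) ⊕ U) ⊕ (W ∧ U)) ↔ ((((¬((¬(U ↔ X) ⊕ (X ↔ W)) ↔ X) ⊕ U) → W) ∨ ((W → X) ↔ (W ⊕ X))) → W)) ⊕ (X ⊕ U) = F ⊕ T = T

T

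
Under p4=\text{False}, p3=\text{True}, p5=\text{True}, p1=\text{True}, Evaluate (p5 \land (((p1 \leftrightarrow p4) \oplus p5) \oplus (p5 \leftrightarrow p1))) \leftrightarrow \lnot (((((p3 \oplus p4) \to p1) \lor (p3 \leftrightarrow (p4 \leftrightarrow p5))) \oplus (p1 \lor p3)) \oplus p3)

p1 \leftrightarrow p4 = \text{True} \leftrightarrow \text{False} = \text{False}
(p1 \leftrightarrow p4) \oplus p5 = \text{False} \oplus \text{True} = \text{True}
p5 \leftrightarrow p1 = \text{True} \leftrightarrow \text{True} = \text{True}
((p1 \leftrightarrow p4) \oplus p5) \oplus (p5 \leftrightarrow p1) = \text{True} \oplus \text{True} = \text{False}
p5 \land (((p1 \leftrightarrow p4) \oplus p5) \oplus (p5 \leftrightarrow p1)) = \text{True} \land \text{False} = \text{False}
p3 \oplus p4 = \text{True} \oplus \text{False} = \text{True}
(p3 \oplus p4) \to p1 = \text{True} \to \text{True} = \text{True}
p4 \leftrightarrow p5 = \text{False} \leftrightarrow \text{True} = \text{False}
p3 \leftrightarrow (p4 \leftrightarrow p5) = \text{True} \leftrightarrow \text{False} = \text{False}
((p3 \oplus p4) \to p1) \lor (p3 \leftrightarrow (p4 \leftrightarrow p5)) = \text{True} \lor \text{False} = \text{True}
p1 \lor p3 = \text{True} \lor \text{True} = \text{True}
(((p3 \oplus p4) \to p1) \lor (p3 \leftrightarrow (p4 \leftrightarrow p5))) \oplus (p1 \lor p3) = \text{True} \oplus \text{True} = \text{False}
((((p3 \oplus p4) \to p1) \lor (p3 \leftrightarrow (p4 \leftrightarrow p5))) \oplus (p1 \lor p3)) \oplus p3 = \text{False} \oplus \text{True} = \text{True}
\lnot (((((p3 \oplus p4) \to p1) \lor (p3 \leftrightarrow (p4 \leftrightarrow p5))) \oplus (p1 \lor p3)) \oplus p3) = \lnot \text{True} = \text{False}
(p5 \land (((p1 \leftrightarrow p4) \oplus p5) \oplus (p5 \leftrightarrow p1))) \leftrightarrow \lnot (((((p3 \oplus p4) \to p1) \lor (p3 \leftrightarrow (p4 \leftrightarrow p5))) \oplus (p1 \lor p3)) \oplus p3) = \text{False} \leftrightarrow \text{False} = \text{True}

\text{True}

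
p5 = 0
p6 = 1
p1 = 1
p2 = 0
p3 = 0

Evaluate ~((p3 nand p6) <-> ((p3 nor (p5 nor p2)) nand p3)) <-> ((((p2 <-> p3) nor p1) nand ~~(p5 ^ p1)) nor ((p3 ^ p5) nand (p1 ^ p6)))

p3 nand p6 = 0 nand 1 = 1
p5 nor p2 = 0 nor 0 = 1
p3 nor (p5 nor p2) = 0 nor 1 = 0
(p3 nor (p5 nor p2)) nand p3 = 0 nand 0 = 1
(p3 nand p6) <-> ((p3 nor (p5 nor p2)) nand p3) = 1 <-> 1 = 1
~((p3 nand p6) <-> ((p3 nor (p5 nor p2)) nand p3)) = ~1 = 0
p2 <-> p3 = 0 <-> 0 = 1
(p2 <-> p3) nor p1 = 1 nor 1 = 0
p5 ^ p1 = 0 ^ 1 = 1
~(p5 ^ p1) = ~1 = 0
~~(p5 ^ p1) = ~0 = 1
((p2 <-> p3) nor p1) nand ~~(p5 ^ p1) = 0 nand 1 = 1
p3 ^ p5 = 0 ^ 0 = 0
p1 ^ p6 = 1 ^ 1 = 0
(p3 ^ p5) nand (p1 ^ p6) = 0 nand 0 = 1
(((p2 <-> p3) nor p1) nand ~~(p5 ^ p1)) nor ((p3 ^ p5) nand (p1 ^ p6)) = 1 nor 1 = 0
~((p3 nand p6) <-> ((p3 nor (p5 nor p2)) nand p3)) <-> ((((p2 <-> p3) nor p1) nand ~~(p5 ^ p1)) nor ((p3 ^ p5) nand (p1 ^ p6))) = 0 <-> 0 = 1

1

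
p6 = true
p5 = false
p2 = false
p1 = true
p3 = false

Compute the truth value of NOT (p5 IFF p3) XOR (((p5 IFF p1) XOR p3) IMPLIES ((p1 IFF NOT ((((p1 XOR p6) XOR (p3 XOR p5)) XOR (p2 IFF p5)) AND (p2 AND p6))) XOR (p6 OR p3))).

true

p5 IFF p3 = false IFF false = true
NOT (p5 IFF p3) = NOT true = false
p5 IFF p1 = false IFF true = false
(p5 IFF p1) XOR p3 = false XOR false = false
p1 XOR p6 = true XOR true = false
p3 XOR p5 = false XOR false = false
(p1 XOR p6) XOR (p3 XOR p5) = false XOR false = false
p2 IFF p5 = false IFF false = true
((p1 XOR p6) XOR (p3 XOR p5)) XOR (p2 IFF p5) = false XOR true = true
p2 AND p6 = false AND true = false
(((p1 XOR p6) XOR (p3 XOR p5)) XOR (p2 IFF p5)) AND (p2 AND p6) = true AND false = false
NOT ((((p1 XOR p6) XOR (p3 XOR p5)) XOR (p2 IFF p5)) AND (p2 AND p6)) = NOT false = true
p1 IFF NOT ((((p1 XOR p6) XOR (p3 XOR p5)) XOR (p2 IFF p5)) AND (p2 AND p6)) = true IFF true = true
p6 OR p3 = true OR false = true
(p1 IFF NOT ((((p1 XOR p6) XOR (p3 XOR p5)) XOR (p2 IFF p5)) AND (p2 AND p6))) XOR (p6 OR p3) = true XOR true = false
((p5 IFF p1) XOR p3) IMPLIES ((p1 IFF NOT ((((p1 XOR p6) XOR (p3 XOR p5)) XOR (p2 IFF p5)) AND (p2 AND p6))) XOR (p6 OR p3)) = false IMPLIES false = true
NOT (p5 IFF p3) XOR (((p5 IFF p1) XOR p3) IMPLIES ((p1 IFF NOT ((((p1 XOR p6) XOR (p3 XOR p5)) XOR (p2 IFF p5)) AND (p2 AND p6))) XOR (p6 OR p3))) = false XOR true = true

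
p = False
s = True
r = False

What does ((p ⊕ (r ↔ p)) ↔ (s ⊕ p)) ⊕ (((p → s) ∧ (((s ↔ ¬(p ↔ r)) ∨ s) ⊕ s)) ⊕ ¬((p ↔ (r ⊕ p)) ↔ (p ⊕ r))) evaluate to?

False

r ↔ p = False ↔ False = True
p ⊕ (r ↔ p) = False ⊕ True = True
s ⊕ p = True ⊕ False = True
(p ⊕ (r ↔ p)) ↔ (s ⊕ p) = True ↔ True = True
p → s = False → True = True
p ↔ r = False ↔ False = True
¬(p ↔ r) = ¬True = False
s ↔ ¬(p ↔ r) = True ↔ False = False
(s ↔ ¬(p ↔ r)) ∨ s = False ∨ True = True
((s ↔ ¬(p ↔ r)) ∨ s) ⊕ s = True ⊕ True = False
(p → s) ∧ (((s ↔ ¬(p ↔ r)) ∨ s) ⊕ s) = True ∧ False = False
r ⊕ p = False ⊕ False = False
p ↔ (r ⊕ p) = False ↔ False = True
p ⊕ r = False ⊕ False = False
(p ↔ (r ⊕ p)) ↔ (p ⊕ r) = True ↔ False = False
¬((p ↔ (r ⊕ p)) ↔ (p ⊕ r)) = ¬False = True
((p → s) ∧ (((s ↔ ¬(p ↔ r)) ∨ s) ⊕ s)) ⊕ ¬((p ↔ (r ⊕ p)) ↔ (p ⊕ r)) = False ⊕ True = True
((p ⊕ (r ↔ p)) ↔ (s ⊕ p)) ⊕ (((p → s) ∧ (((s ↔ ¬(p ↔ r)) ∨ s) ⊕ s)) ⊕ ¬((p ↔ (r ⊕ p)) ↔ (p ⊕ r))) = True ⊕ True = False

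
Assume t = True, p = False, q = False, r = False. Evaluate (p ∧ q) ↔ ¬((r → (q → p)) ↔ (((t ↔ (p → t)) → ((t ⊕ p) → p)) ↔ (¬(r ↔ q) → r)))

p ∧ q = False ∧ False = False
q → p = False → False = True
r → (q → p) = False → True = True
p → t = False → True = True
t ↔ (p → t) = True ↔ True = True
t ⊕ p = True ⊕ False = True
(t ⊕ p) → p = True → False = False
(t ↔ (p → t)) → ((t ⊕ p) → p) = True → False = False
r ↔ q = False ↔ False = True
¬(r ↔ q) = ¬True = False
¬(r ↔ q) → r = False → False = True
((t ↔ (p → t)) → ((t ⊕ p) → p)) ↔ (¬(r ↔ q) → r) = False ↔ True = False
(r → (q → p)) ↔ (((t ↔ (p → t)) → ((t ⊕ p) → p)) ↔ (¬(r ↔ q) → r)) = True ↔ False = False
¬((r → (q → p)) ↔ (((t ↔ (p → t)) → ((t ⊕ p) → p)) ↔ (¬(r ↔ q) → r))) = ¬False = True
(p ∧ q) ↔ ¬((r → (q → p)) ↔ (((t ↔ (p → t)) → ((t ⊕ p) → p)) ↔ (¬(r ↔ q) → r))) = False ↔ True = False

False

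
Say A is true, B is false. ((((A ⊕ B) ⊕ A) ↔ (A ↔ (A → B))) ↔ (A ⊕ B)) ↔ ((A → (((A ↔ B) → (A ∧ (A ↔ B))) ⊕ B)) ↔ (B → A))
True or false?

True

A ⊕ B = True ⊕ False = True
(A ⊕ B) ⊕ A = True ⊕ True = False
A → B = True → False = False
A ↔ (A → B) = True ↔ False = False
((A ⊕ B) ⊕ A) ↔ (A ↔ (A → B)) = False ↔ False = True
A ⊕ B = True ⊕ False = True
(((A ⊕ B) ⊕ A) ↔ (A ↔ (A → B))) ↔ (A ⊕ B) = True ↔ True = True
A ↔ B = True ↔ False = False
A ↔ B = True ↔ False = False
A ∧ (A ↔ B) = True ∧ False = False
(A ↔ B) → (A ∧ (A ↔ B)) = False → False = True
((A ↔ B) → (A ∧ (A ↔ B))) ⊕ B = True ⊕ False = True
A → (((A ↔ B) → (A ∧ (A ↔ B))) ⊕ B) = True → True = True
B → A = False → True = True
(A → (((A ↔ B) → (A ∧ (A ↔ B))) ⊕ B)) ↔ (B → A) = True ↔ True = True
((((A ⊕ B) ⊕ A) ↔ (A ↔ (A → B))) ↔ (A ⊕ B)) ↔ ((A → (((A ↔ B) → (A ∧ (A ↔ B))) ⊕ B)) ↔ (B → A)) = True ↔ True = True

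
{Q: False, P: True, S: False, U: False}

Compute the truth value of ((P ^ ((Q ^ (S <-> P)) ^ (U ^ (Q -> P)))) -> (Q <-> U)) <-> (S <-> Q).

True

Substituting Q=False, P=True, S=False, U=False:
S <-> P = False <-> True = False
Q ^ (S <-> P) = False ^ False = False
Q -> P = False -> True = True
U ^ (Q -> P) = False ^ True = True
(Q ^ (S <-> P)) ^ (U ^ (Q -> P)) = False ^ True = True
P ^ ((Q ^ (S <-> P)) ^ (U ^ (Q -> P))) = True ^ True = False
Q <-> U = False <-> False = True
(P ^ ((Q ^ (S <-> P)) ^ (U ^ (Q -> P)))) -> (Q <-> U) = False -> True = True
S <-> Q = False <-> False = True
((P ^ ((Q ^ (S <-> P)) ^ (U ^ (Q -> P)))) -> (Q <-> U)) <-> (S <-> Q) = True <-> True = True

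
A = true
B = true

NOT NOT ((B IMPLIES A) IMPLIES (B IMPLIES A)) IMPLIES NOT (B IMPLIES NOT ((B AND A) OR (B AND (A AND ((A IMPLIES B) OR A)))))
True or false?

B IMPLIES A = true IMPLIES true = true
B IMPLIES A = true IMPLIES true = true
(B IMPLIES A) IMPLIES (B IMPLIES A) = true IMPLIES true = true
NOT ((B IMPLIES A) IMPLIES (B IMPLIES A)) = NOT true = false
NOT NOT ((B IMPLIES A) IMPLIES (B IMPLIES A)) = NOT false = true
B AND A = true AND true = true
A IMPLIES B = true IMPLIES true = true
(A IMPLIES B) OR A = true OR true = true
A AND ((A IMPLIES B) OR A) = true AND true = true
B AND (A AND ((A IMPLIES B) OR A)) = true AND true = true
(B AND A) OR (B AND (A AND ((A IMPLIES B) OR A))) = true OR true = true
NOT ((B AND A) OR (B AND (A AND ((A IMPLIES B) OR A)))) = NOT true = false
B IMPLIES NOT ((B AND A) OR (B AND (A AND ((A IMPLIES B) OR A)))) = true IMPLIES false = false
NOT (B IMPLIES NOT ((B AND A) OR (B AND (A AND ((A IMPLIES B) OR A))))) = NOT false = true
NOT NOT ((B IMPLIES A) IMPLIES (B IMPLIES A)) IMPLIES NOT (B IMPLIES NOT ((B AND A) OR (B AND (A AND ((A IMPLIES B) OR A))))) = true IMPLIES true = true

true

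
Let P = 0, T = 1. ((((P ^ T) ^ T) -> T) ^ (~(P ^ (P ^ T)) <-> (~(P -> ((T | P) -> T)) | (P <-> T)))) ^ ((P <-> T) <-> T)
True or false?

P ^ T = 0 ^ 1 = 1
(P ^ T) ^ T = 1 ^ 1 = 0
((P ^ T) ^ T) -> T = 0 -> 1 = 1
P ^ T = 0 ^ 1 = 1
P ^ (P ^ T) = 0 ^ 1 = 1
~(P ^ (P ^ T)) = ~1 = 0
T | P = 1 | 0 = 1
(T | P) -> T = 1 -> 1 = 1
P -> ((T | P) -> T) = 0 -> 1 = 1
~(P -> ((T | P) -> T)) = ~1 = 0
P <-> T = 0 <-> 1 = 0
~(P -> ((T | P) -> T)) | (P <-> T) = 0 | 0 = 0
~(P ^ (P ^ T)) <-> (~(P -> ((T | P) -> T)) | (P <-> T)) = 0 <-> 0 = 1
(((P ^ T) ^ T) -> T) ^ (~(P ^ (P ^ T)) <-> (~(P -> ((T | P) -> T)) | (P <-> T))) = 1 ^ 1 = 0
P <-> T = 0 <-> 1 = 0
(P <-> T) <-> T = 0 <-> 1 = 0
((((P ^ T) ^ T) -> T) ^ (~(P ^ (P ^ T)) <-> (~(P -> ((T | P) -> T)) | (P <-> T)))) ^ ((P <-> T) <-> T) = 0 ^ 0 = 0

0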